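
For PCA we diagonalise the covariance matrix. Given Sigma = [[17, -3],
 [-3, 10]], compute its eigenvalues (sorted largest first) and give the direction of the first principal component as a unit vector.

Step 1 — characteristic polynomial of 2×2 Sigma:
  det(Sigma - λI) = λ² - trace · λ + det = 0.
  trace = 17 + 10 = 27, det = 17·10 - (-3)² = 161.
Step 2 — discriminant:
  Δ = trace² - 4·det = 729 - 644 = 85.
Step 3 — eigenvalues:
  λ = (trace ± √Δ)/2 = (27 ± 9.2195)/2,
  λ_1 = 18.1098,  λ_2 = 8.8902.

Step 4 — unit eigenvector for λ_1: solve (Sigma - λ_1 I)v = 0. First row:
  (17 - 18.1098)·v_x + (-3)·v_y = 0, i.e. (-1.1098)·v_x + (-3)·v_y = 0,
  so v ∝ (b, λ_1 - a) = (-3, 1.1098); multiply by -1 so the first entry is positive: u = (3, -1.1098).
  ||u|| = √((3)² + (-1.1098)²) = √(10.2316) ≈ 3.1987,
  v_1 = u/||u|| ≈ (0.9379, -0.3469) (||v_1|| = 1).

λ_1 = 18.1098,  λ_2 = 8.8902;  v_1 ≈ (0.9379, -0.3469)


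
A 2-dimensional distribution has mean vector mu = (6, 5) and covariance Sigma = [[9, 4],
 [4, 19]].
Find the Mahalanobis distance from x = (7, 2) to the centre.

Step 1 — centre the observation: (x - mu) = (1, -3).

Step 2 — invert Sigma. det(Sigma) = 9·19 - (4)² = 155.
  Sigma^{-1} = (1/det) · [[d, -b], [-b, a]] = [[0.1226, -0.0258],
 [-0.0258, 0.0581]].

Step 3 — form the quadratic (x - mu)^T · Sigma^{-1} · (x - mu):
  Sigma^{-1} · (x - mu) = (0.2, -0.2).
  (x - mu)^T · [Sigma^{-1} · (x - mu)] = (1)·(0.2) + (-3)·(-0.2) = 0.8.

Step 4 — take square root: d = √(0.8) ≈ 0.8944.

d(x, mu) = √(0.8) ≈ 0.8944


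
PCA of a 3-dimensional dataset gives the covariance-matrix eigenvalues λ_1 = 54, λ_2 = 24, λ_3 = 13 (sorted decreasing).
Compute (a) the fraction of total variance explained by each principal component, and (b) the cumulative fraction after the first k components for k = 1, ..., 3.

Step 1 — total variance = trace(Sigma) = Σ λ_i = 54 + 24 + 13 = 91.

Step 2 — fraction explained by component i = λ_i / Σ λ:
  PC1: 54/91 = 0.5934
  PC2: 24/91 = 0.2637
  PC3: 13/91 = 0.1429

Step 3 — cumulative fraction after k components = (λ_1 + ... + λ_k) / Σ λ:
  k = 1: 54/91 = 0.5934
  k = 2: (54 + 24)/91 = 78/91 = 0.8571
  k = 3: (54 + 24 + 13)/91 = 91/91 = 1

Summary (fraction, with percent):

explained: PC1 0.5934 (59.34%), PC2 0.2637 (26.37%), PC3 0.1429 (14.29%);  cumulative: 0.5934, 0.8571, 1


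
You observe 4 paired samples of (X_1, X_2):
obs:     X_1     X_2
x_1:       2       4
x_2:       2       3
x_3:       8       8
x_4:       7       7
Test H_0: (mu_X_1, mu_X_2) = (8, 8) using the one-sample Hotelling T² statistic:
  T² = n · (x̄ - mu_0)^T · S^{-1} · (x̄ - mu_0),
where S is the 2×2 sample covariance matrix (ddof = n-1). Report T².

Step 1 — sample mean vector:
  mean(X_1) = (2 + 2 + 8 + 7) / 4 = 19/4 = 4.75
  mean(X_2) = (4 + 3 + 8 + 7) / 4 = 22/4 = 5.5
  x̄ = (4.75, 5.5),  deviation x̄ - mu_0 = (4.75, 5.5) - (8, 8) = (-3.25, -2.5).

Step 2 — sample covariance matrix, S[i,j] = (1/(n-1)) · Σ_k (x_{k,i} - mean_i) · (x_{k,j} - mean_j), divisor n-1 = 3:
  S[X_1,X_1] = ((-2.75)·(-2.75) + (-2.75)·(-2.75) + (3.25)·(3.25) + (2.25)·(2.25)) / 3 = 30.75/3 = 10.25
  S[X_1,X_2] = ((-2.75)·(-1.5) + (-2.75)·(-2.5) + (3.25)·(2.5) + (2.25)·(1.5)) / 3 = 22.5/3 = 7.5
  S[X_2,X_2] = ((-1.5)·(-1.5) + (-2.5)·(-2.5) + (2.5)·(2.5) + (1.5)·(1.5)) / 3 = 17/3 = 5.6667
  S = [[10.25, 7.5],
 [7.5, 5.6667]].

Step 3 — invert S. det(S) = 10.25·5.6667 - (7.5)² = 1.8333.
  S^{-1} = (1/det) · [[d, -b], [-b, a]] = [[3.0909, -4.0909],
 [-4.0909, 5.5909]].

Step 4 — quadratic form (x̄ - mu_0)^T · S^{-1} · (x̄ - mu_0):
  S^{-1} · (x̄ - mu_0) = (0.1818, -0.6818),
  (x̄ - mu_0)^T · [...] = (-3.25)·(0.1818) + (-2.5)·(-0.6818) = 1.1136.

Step 5 — scale by n: T² = 4 · 1.1136 = 4.4545.

T² ≈ 4.4545


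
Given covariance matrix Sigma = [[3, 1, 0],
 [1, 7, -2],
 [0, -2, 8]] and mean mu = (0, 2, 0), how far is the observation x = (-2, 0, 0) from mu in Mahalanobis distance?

Step 1 — centre the observation: (x - mu) = (-2, -2, 0).

Step 2 — invert Sigma (cofactor / det for 3×3, or solve directly):
  Sigma^{-1} = [[0.3514, -0.0541, -0.0135],
 [-0.0541, 0.1622, 0.0405],
 [-0.0135, 0.0405, 0.1351]].

Step 3 — form the quadratic (x - mu)^T · Sigma^{-1} · (x - mu):
  Sigma^{-1} · (x - mu) = (-0.5946, -0.2162, -0.0541).
  (x - mu)^T · [Sigma^{-1} · (x - mu)] = (-2)·(-0.5946) + (-2)·(-0.2162) + (0)·(-0.0541) = 1.6216.

Step 4 — take square root: d = √(1.6216) ≈ 1.2734.

d(x, mu) = √(1.6216) ≈ 1.2734


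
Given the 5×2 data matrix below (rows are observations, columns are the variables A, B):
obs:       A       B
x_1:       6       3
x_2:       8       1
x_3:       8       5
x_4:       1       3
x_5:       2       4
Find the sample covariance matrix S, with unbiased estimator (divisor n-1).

Step 1 — column means:
  mean(A) = (6 + 8 + 8 + 1 + 2) / 5 = 25/5 = 5
  mean(B) = (3 + 1 + 5 + 3 + 4) / 5 = 16/5 = 3.2

Step 2 — sample covariance S[i,j] = (1/(n-1)) · Σ_k (x_{k,i} - mean_i) · (x_{k,j} - mean_j), with n-1 = 4.
  S[A,A] = ((1)·(1) + (3)·(3) + (3)·(3) + (-4)·(-4) + (-3)·(-3)) / 4 = 44/4 = 11
  S[A,B] = ((1)·(-0.2) + (3)·(-2.2) + (3)·(1.8) + (-4)·(-0.2) + (-3)·(0.8)) / 4 = -3/4 = -0.75
  S[B,B] = ((-0.2)·(-0.2) + (-2.2)·(-2.2) + (1.8)·(1.8) + (-0.2)·(-0.2) + (0.8)·(0.8)) / 4 = 8.8/4 = 2.2

S is symmetric (S[j,i] = S[i,j]). Assembling:

S = [[11, -0.75],
 [-0.75, 2.2]]


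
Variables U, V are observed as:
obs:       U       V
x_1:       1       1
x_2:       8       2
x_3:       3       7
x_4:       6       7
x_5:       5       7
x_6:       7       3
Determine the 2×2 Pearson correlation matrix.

Step 1 — column means:
  mean(U) = (1 + 8 + 3 + 6 + 5 + 7) / 6 = 30/6 = 5
  mean(V) = (1 + 2 + 7 + 7 + 7 + 3) / 6 = 27/6 = 4.5

Step 2 — sample variances and covariances s[i,j] = (1/(n-1)) · Σ_k (x_{k,i} - mean_i) · (x_{k,j} - mean_j), with n-1 = 5:
  s[U,U] = ((-4)·(-4) + (3)·(3) + (-2)·(-2) + (1)·(1) + (0)·(0) + (2)·(2)) / 5 = 34/5 = 6.8
  s[U,V] = ((-4)·(-3.5) + (3)·(-2.5) + (-2)·(2.5) + (1)·(2.5) + (0)·(2.5) + (2)·(-1.5)) / 5 = 1/5 = 0.2
  s[V,V] = ((-3.5)·(-3.5) + (-2.5)·(-2.5) + (2.5)·(2.5) + (2.5)·(2.5) + (2.5)·(2.5) + (-1.5)·(-1.5)) / 5 = 39.5/5 = 7.9
  Sample standard deviations s_i = √(s[i,i]):
  s(U) = √(6.8) = 2.6077
  s(V) = √(7.9) = 2.8107

Step 3 — r_{ij} = s_{ij} / (s_i · s_j):
  r[U,U] = 1 (diagonal).
  r[U,V] = 0.2 / (2.6077 · 2.8107) = 0.2 / 7.3294 = 0.0273
  r[V,V] = 1 (diagonal).

R is symmetric with unit diagonal. Assembling:

R = [[1, 0.0273],
 [0.0273, 1]]


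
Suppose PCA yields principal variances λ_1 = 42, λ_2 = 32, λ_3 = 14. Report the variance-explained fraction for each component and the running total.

Step 1 — total variance = trace(Sigma) = Σ λ_i = 42 + 32 + 14 = 88.

Step 2 — fraction explained by component i = λ_i / Σ λ:
  PC1: 42/88 = 0.4773
  PC2: 32/88 = 0.3636
  PC3: 14/88 = 0.1591

Step 3 — cumulative fraction after k components = (λ_1 + ... + λ_k) / Σ λ:
  k = 1: 42/88 = 0.4773
  k = 2: (42 + 32)/88 = 74/88 = 0.8409
  k = 3: (42 + 32 + 14)/88 = 88/88 = 1

Summary (fraction, with percent):

explained: PC1 0.4773 (47.73%), PC2 0.3636 (36.36%), PC3 0.1591 (15.91%);  cumulative: 0.4773, 0.8409, 1


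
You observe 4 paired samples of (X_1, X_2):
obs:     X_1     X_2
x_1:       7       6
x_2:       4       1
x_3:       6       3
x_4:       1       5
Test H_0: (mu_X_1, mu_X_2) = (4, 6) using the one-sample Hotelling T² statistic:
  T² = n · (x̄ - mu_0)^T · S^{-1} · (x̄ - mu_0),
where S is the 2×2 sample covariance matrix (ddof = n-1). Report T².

Step 1 — sample mean vector:
  mean(X_1) = (7 + 4 + 6 + 1) / 4 = 18/4 = 4.5
  mean(X_2) = (6 + 1 + 3 + 5) / 4 = 15/4 = 3.75
  x̄ = (4.5, 3.75),  deviation x̄ - mu_0 = (4.5, 3.75) - (4, 6) = (0.5, -2.25).

Step 2 — sample covariance matrix, S[i,j] = (1/(n-1)) · Σ_k (x_{k,i} - mean_i) · (x_{k,j} - mean_j), divisor n-1 = 3:
  S[X_1,X_1] = ((2.5)·(2.5) + (-0.5)·(-0.5) + (1.5)·(1.5) + (-3.5)·(-3.5)) / 3 = 21/3 = 7
  S[X_1,X_2] = ((2.5)·(2.25) + (-0.5)·(-2.75) + (1.5)·(-0.75) + (-3.5)·(1.25)) / 3 = 1.5/3 = 0.5
  S[X_2,X_2] = ((2.25)·(2.25) + (-2.75)·(-2.75) + (-0.75)·(-0.75) + (1.25)·(1.25)) / 3 = 14.75/3 = 4.9167
  S = [[7, 0.5],
 [0.5, 4.9167]].

Step 3 — invert S. det(S) = 7·4.9167 - (0.5)² = 34.1667.
  S^{-1} = (1/det) · [[d, -b], [-b, a]] = [[0.1439, -0.0146],
 [-0.0146, 0.2049]].

Step 4 — quadratic form (x̄ - mu_0)^T · S^{-1} · (x̄ - mu_0):
  S^{-1} · (x̄ - mu_0) = (0.1049, -0.4683),
  (x̄ - mu_0)^T · [...] = (0.5)·(0.1049) + (-2.25)·(-0.4683) = 1.1061.

Step 5 — scale by n: T² = 4 · 1.1061 = 4.4244.

T² ≈ 4.4244


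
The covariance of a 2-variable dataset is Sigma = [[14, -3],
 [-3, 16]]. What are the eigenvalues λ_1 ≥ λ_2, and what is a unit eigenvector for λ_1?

Step 1 — characteristic polynomial of 2×2 Sigma:
  det(Sigma - λI) = λ² - trace · λ + det = 0.
  trace = 14 + 16 = 30, det = 14·16 - (-3)² = 215.
Step 2 — discriminant:
  Δ = trace² - 4·det = 900 - 860 = 40.
Step 3 — eigenvalues:
  λ = (trace ± √Δ)/2 = (30 ± 6.3246)/2,
  λ_1 = 18.1623,  λ_2 = 11.8377.

Step 4 — unit eigenvector for λ_1: solve (Sigma - λ_1 I)v = 0. First row:
  (14 - 18.1623)·v_x + (-3)·v_y = 0, i.e. (-4.1623)·v_x + (-3)·v_y = 0,
  so v ∝ (b, λ_1 - a) = (-3, 4.1623); multiply by -1 so the first entry is positive: u = (3, -4.1623).
  ||u|| = √((3)² + (-4.1623)²) = √(26.3246) ≈ 5.1307,
  v_1 = u/||u|| ≈ (0.5847, -0.8112) (||v_1|| = 1).

λ_1 = 18.1623,  λ_2 = 11.8377;  v_1 ≈ (0.5847, -0.8112)


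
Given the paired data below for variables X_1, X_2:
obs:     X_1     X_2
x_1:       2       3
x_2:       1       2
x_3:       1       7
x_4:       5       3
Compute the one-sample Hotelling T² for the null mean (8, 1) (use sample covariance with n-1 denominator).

Step 1 — sample mean vector:
  mean(X_1) = (2 + 1 + 1 + 5) / 4 = 9/4 = 2.25
  mean(X_2) = (3 + 2 + 7 + 3) / 4 = 15/4 = 3.75
  x̄ = (2.25, 3.75),  deviation x̄ - mu_0 = (2.25, 3.75) - (8, 1) = (-5.75, 2.75).

Step 2 — sample covariance matrix, S[i,j] = (1/(n-1)) · Σ_k (x_{k,i} - mean_i) · (x_{k,j} - mean_j), divisor n-1 = 3:
  S[X_1,X_1] = ((-0.25)·(-0.25) + (-1.25)·(-1.25) + (-1.25)·(-1.25) + (2.75)·(2.75)) / 3 = 10.75/3 = 3.5833
  S[X_1,X_2] = ((-0.25)·(-0.75) + (-1.25)·(-1.75) + (-1.25)·(3.25) + (2.75)·(-0.75)) / 3 = -3.75/3 = -1.25
  S[X_2,X_2] = ((-0.75)·(-0.75) + (-1.75)·(-1.75) + (3.25)·(3.25) + (-0.75)·(-0.75)) / 3 = 14.75/3 = 4.9167
  S = [[3.5833, -1.25],
 [-1.25, 4.9167]].

Step 3 — invert S. det(S) = 3.5833·4.9167 - (-1.25)² = 16.0556.
  S^{-1} = (1/det) · [[d, -b], [-b, a]] = [[0.3062, 0.0779],
 [0.0779, 0.2232]].

Step 4 — quadratic form (x̄ - mu_0)^T · S^{-1} · (x̄ - mu_0):
  S^{-1} · (x̄ - mu_0) = (-1.5467, 0.1661),
  (x̄ - mu_0)^T · [...] = (-5.75)·(-1.5467) + (2.75)·(0.1661) = 9.3503.

Step 5 — scale by n: T² = 4 · 9.3503 = 37.4014.

T² ≈ 37.4014


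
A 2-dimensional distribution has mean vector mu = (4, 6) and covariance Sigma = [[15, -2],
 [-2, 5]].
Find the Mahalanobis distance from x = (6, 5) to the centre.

Step 1 — centre the observation: (x - mu) = (2, -1).

Step 2 — invert Sigma. det(Sigma) = 15·5 - (-2)² = 71.
  Sigma^{-1} = (1/det) · [[d, -b], [-b, a]] = [[0.0704, 0.0282],
 [0.0282, 0.2113]].

Step 3 — form the quadratic (x - mu)^T · Sigma^{-1} · (x - mu):
  Sigma^{-1} · (x - mu) = (0.1127, -0.1549).
  (x - mu)^T · [Sigma^{-1} · (x - mu)] = (2)·(0.1127) + (-1)·(-0.1549) = 0.3803.

Step 4 — take square root: d = √(0.3803) ≈ 0.6167.

d(x, mu) = √(0.3803) ≈ 0.6167


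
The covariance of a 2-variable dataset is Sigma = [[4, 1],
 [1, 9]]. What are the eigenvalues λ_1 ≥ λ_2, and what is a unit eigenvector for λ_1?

Step 1 — characteristic polynomial of 2×2 Sigma:
  det(Sigma - λI) = λ² - trace · λ + det = 0.
  trace = 4 + 9 = 13, det = 4·9 - (1)² = 35.
Step 2 — discriminant:
  Δ = trace² - 4·det = 169 - 140 = 29.
Step 3 — eigenvalues:
  λ = (trace ± √Δ)/2 = (13 ± 5.3852)/2,
  λ_1 = 9.1926,  λ_2 = 3.8074.

Step 4 — unit eigenvector for λ_1: solve (Sigma - λ_1 I)v = 0. First row:
  (4 - 9.1926)·v_x + (1)·v_y = 0, i.e. (-5.1926)·v_x + (1)·v_y = 0,
  so v ∝ (b, λ_1 - a) = (1, 5.1926) = u.
  ||u|| = √((1)² + (5.1926)²) = √(27.9629) ≈ 5.288,
  v_1 = u/||u|| ≈ (0.1891, 0.982) (||v_1|| = 1).

λ_1 = 9.1926,  λ_2 = 3.8074;  v_1 ≈ (0.1891, 0.982)


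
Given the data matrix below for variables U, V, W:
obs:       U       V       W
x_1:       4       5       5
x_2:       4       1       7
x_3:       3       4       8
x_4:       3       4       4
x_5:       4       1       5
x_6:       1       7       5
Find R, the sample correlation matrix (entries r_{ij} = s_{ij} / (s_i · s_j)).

Step 1 — column means:
  mean(U) = (4 + 4 + 3 + 3 + 4 + 1) / 6 = 19/6 = 3.1667
  mean(V) = (5 + 1 + 4 + 4 + 1 + 7) / 6 = 22/6 = 3.6667
  mean(W) = (5 + 7 + 8 + 4 + 5 + 5) / 6 = 34/6 = 5.6667

Step 2 — sample variances and covariances s[i,j] = (1/(n-1)) · Σ_k (x_{k,i} - mean_i) · (x_{k,j} - mean_j), with n-1 = 5:
  s[U,U] = ((0.8333)·(0.8333) + (0.8333)·(0.8333) + (-0.1667)·(-0.1667) + (-0.1667)·(-0.1667) + (0.8333)·(0.8333) + (-2.1667)·(-2.1667)) / 5 = 6.8333/5 = 1.3667
  s[U,V] = ((0.8333)·(1.3333) + (0.8333)·(-2.6667) + (-0.1667)·(0.3333) + (-0.1667)·(0.3333) + (0.8333)·(-2.6667) + (-2.1667)·(3.3333)) / 5 = -10.6667/5 = -2.1333
  s[U,W] = ((0.8333)·(-0.6667) + (0.8333)·(1.3333) + (-0.1667)·(2.3333) + (-0.1667)·(-1.6667) + (0.8333)·(-0.6667) + (-2.1667)·(-0.6667)) / 5 = 1.3333/5 = 0.2667
  s[V,V] = ((1.3333)·(1.3333) + (-2.6667)·(-2.6667) + (0.3333)·(0.3333) + (0.3333)·(0.3333) + (-2.6667)·(-2.6667) + (3.3333)·(3.3333)) / 5 = 27.3333/5 = 5.4667
  s[V,W] = ((1.3333)·(-0.6667) + (-2.6667)·(1.3333) + (0.3333)·(2.3333) + (0.3333)·(-1.6667) + (-2.6667)·(-0.6667) + (3.3333)·(-0.6667)) / 5 = -4.6667/5 = -0.9333
  s[W,W] = ((-0.6667)·(-0.6667) + (1.3333)·(1.3333) + (2.3333)·(2.3333) + (-1.6667)·(-1.6667) + (-0.6667)·(-0.6667) + (-0.6667)·(-0.6667)) / 5 = 11.3333/5 = 2.2667
  Sample standard deviations s_i = √(s[i,i]):
  s(U) = √(1.3667) = 1.169
  s(V) = √(5.4667) = 2.3381
  s(W) = √(2.2667) = 1.5055

Step 3 — r_{ij} = s_{ij} / (s_i · s_j):
  r[U,U] = 1 (diagonal).
  r[U,V] = -2.1333 / (1.169 · 2.3381) = -2.1333 / 2.7333 = -0.7805
  r[U,W] = 0.2667 / (1.169 · 1.5055) = 0.2667 / 1.7601 = 0.1515
  r[V,V] = 1 (diagonal).
  r[V,W] = -0.9333 / (2.3381 · 1.5055) = -0.9333 / 3.5201 = -0.2651
  r[W,W] = 1 (diagonal).

R is symmetric with unit diagonal. Assembling:

R = [[1, -0.7805, 0.1515],
 [-0.7805, 1, -0.2651],
 [0.1515, -0.2651, 1]]


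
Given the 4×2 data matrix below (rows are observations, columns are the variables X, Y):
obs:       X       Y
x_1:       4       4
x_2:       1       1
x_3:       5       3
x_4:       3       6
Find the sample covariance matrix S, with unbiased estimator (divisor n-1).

Step 1 — column means:
  mean(X) = (4 + 1 + 5 + 3) / 4 = 13/4 = 3.25
  mean(Y) = (4 + 1 + 3 + 6) / 4 = 14/4 = 3.5

Step 2 — sample covariance S[i,j] = (1/(n-1)) · Σ_k (x_{k,i} - mean_i) · (x_{k,j} - mean_j), with n-1 = 3.
  S[X,X] = ((0.75)·(0.75) + (-2.25)·(-2.25) + (1.75)·(1.75) + (-0.25)·(-0.25)) / 3 = 8.75/3 = 2.9167
  S[X,Y] = ((0.75)·(0.5) + (-2.25)·(-2.5) + (1.75)·(-0.5) + (-0.25)·(2.5)) / 3 = 4.5/3 = 1.5
  S[Y,Y] = ((0.5)·(0.5) + (-2.5)·(-2.5) + (-0.5)·(-0.5) + (2.5)·(2.5)) / 3 = 13/3 = 4.3333

S is symmetric (S[j,i] = S[i,j]). Assembling:

S = [[2.9167, 1.5],
 [1.5, 4.3333]]


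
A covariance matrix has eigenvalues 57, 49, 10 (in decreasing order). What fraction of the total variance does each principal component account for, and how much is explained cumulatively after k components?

Step 1 — total variance = trace(Sigma) = Σ λ_i = 57 + 49 + 10 = 116.

Step 2 — fraction explained by component i = λ_i / Σ λ:
  PC1: 57/116 = 0.4914
  PC2: 49/116 = 0.4224
  PC3: 10/116 = 0.0862

Step 3 — cumulative fraction after k components = (λ_1 + ... + λ_k) / Σ λ:
  k = 1: 57/116 = 0.4914
  k = 2: (57 + 49)/116 = 106/116 = 0.9138
  k = 3: (57 + 49 + 10)/116 = 116/116 = 1

Summary (fraction, with percent):

explained: PC1 0.4914 (49.14%), PC2 0.4224 (42.24%), PC3 0.0862 (8.62%);  cumulative: 0.4914, 0.9138, 1


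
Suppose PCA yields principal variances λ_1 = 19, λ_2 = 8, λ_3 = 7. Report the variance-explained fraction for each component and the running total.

Step 1 — total variance = trace(Sigma) = Σ λ_i = 19 + 8 + 7 = 34.

Step 2 — fraction explained by component i = λ_i / Σ λ:
  PC1: 19/34 = 0.5588
  PC2: 8/34 = 0.2353
  PC3: 7/34 = 0.2059

Step 3 — cumulative fraction after k components = (λ_1 + ... + λ_k) / Σ λ:
  k = 1: 19/34 = 0.5588
  k = 2: (19 + 8)/34 = 27/34 = 0.7941
  k = 3: (19 + 8 + 7)/34 = 34/34 = 1

Summary (fraction, with percent):

explained: PC1 0.5588 (55.88%), PC2 0.2353 (23.53%), PC3 0.2059 (20.59%);  cumulative: 0.5588, 0.7941, 1


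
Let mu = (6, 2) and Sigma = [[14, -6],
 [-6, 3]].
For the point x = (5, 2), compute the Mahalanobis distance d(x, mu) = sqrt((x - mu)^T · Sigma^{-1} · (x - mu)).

Step 1 — centre the observation: (x - mu) = (-1, 0).

Step 2 — invert Sigma. det(Sigma) = 14·3 - (-6)² = 6.
  Sigma^{-1} = (1/det) · [[d, -b], [-b, a]] = [[0.5, 1],
 [1, 2.3333]].

Step 3 — form the quadratic (x - mu)^T · Sigma^{-1} · (x - mu):
  Sigma^{-1} · (x - mu) = (-0.5, -1).
  (x - mu)^T · [Sigma^{-1} · (x - mu)] = (-1)·(-0.5) + (0)·(-1) = 0.5.

Step 4 — take square root: d = √(0.5) ≈ 0.7071.

d(x, mu) = √(0.5) ≈ 0.7071


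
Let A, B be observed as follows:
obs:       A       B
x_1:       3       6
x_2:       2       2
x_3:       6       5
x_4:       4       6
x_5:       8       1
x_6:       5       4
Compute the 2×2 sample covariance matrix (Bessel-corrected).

Step 1 — column means:
  mean(A) = (3 + 2 + 6 + 4 + 8 + 5) / 6 = 28/6 = 4.6667
  mean(B) = (6 + 2 + 5 + 6 + 1 + 4) / 6 = 24/6 = 4

Step 2 — sample covariance S[i,j] = (1/(n-1)) · Σ_k (x_{k,i} - mean_i) · (x_{k,j} - mean_j), with n-1 = 5.
  S[A,A] = ((-1.6667)·(-1.6667) + (-2.6667)·(-2.6667) + (1.3333)·(1.3333) + (-0.6667)·(-0.6667) + (3.3333)·(3.3333) + (0.3333)·(0.3333)) / 5 = 23.3333/5 = 4.6667
  S[A,B] = ((-1.6667)·(2) + (-2.6667)·(-2) + (1.3333)·(1) + (-0.6667)·(2) + (3.3333)·(-3) + (0.3333)·(0)) / 5 = -8/5 = -1.6
  S[B,B] = ((2)·(2) + (-2)·(-2) + (1)·(1) + (2)·(2) + (-3)·(-3) + (0)·(0)) / 5 = 22/5 = 4.4

S is symmetric (S[j,i] = S[i,j]). Assembling:

S = [[4.6667, -1.6],
 [-1.6, 4.4]]


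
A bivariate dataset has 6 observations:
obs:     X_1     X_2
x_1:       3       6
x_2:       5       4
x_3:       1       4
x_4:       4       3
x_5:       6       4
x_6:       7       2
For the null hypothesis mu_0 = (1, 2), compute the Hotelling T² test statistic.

Step 1 — sample mean vector:
  mean(X_1) = (3 + 5 + 1 + 4 + 6 + 7) / 6 = 26/6 = 4.3333
  mean(X_2) = (6 + 4 + 4 + 3 + 4 + 2) / 6 = 23/6 = 3.8333
  x̄ = (4.3333, 3.8333),  deviation x̄ - mu_0 = (4.3333, 3.8333) - (1, 2) = (3.3333, 1.8333).

Step 2 — sample covariance matrix, S[i,j] = (1/(n-1)) · Σ_k (x_{k,i} - mean_i) · (x_{k,j} - mean_j), divisor n-1 = 5:
  S[X_1,X_1] = ((-1.3333)·(-1.3333) + (0.6667)·(0.6667) + (-3.3333)·(-3.3333) + (-0.3333)·(-0.3333) + (1.6667)·(1.6667) + (2.6667)·(2.6667)) / 5 = 23.3333/5 = 4.6667
  S[X_1,X_2] = ((-1.3333)·(2.1667) + (0.6667)·(0.1667) + (-3.3333)·(0.1667) + (-0.3333)·(-0.8333) + (1.6667)·(0.1667) + (2.6667)·(-1.8333)) / 5 = -7.6667/5 = -1.5333
  S[X_2,X_2] = ((2.1667)·(2.1667) + (0.1667)·(0.1667) + (0.1667)·(0.1667) + (-0.8333)·(-0.8333) + (0.1667)·(0.1667) + (-1.8333)·(-1.8333)) / 5 = 8.8333/5 = 1.7667
  S = [[4.6667, -1.5333],
 [-1.5333, 1.7667]].

Step 3 — invert S. det(S) = 4.6667·1.7667 - (-1.5333)² = 5.8933.
  S^{-1} = (1/det) · [[d, -b], [-b, a]] = [[0.2998, 0.2602],
 [0.2602, 0.7919]].

Step 4 — quadratic form (x̄ - mu_0)^T · S^{-1} · (x̄ - mu_0):
  S^{-1} · (x̄ - mu_0) = (1.4762, 2.319),
  (x̄ - mu_0)^T · [...] = (3.3333)·(1.4762) + (1.8333)·(2.319) = 9.1723.

Step 5 — scale by n: T² = 6 · 9.1723 = 55.0339.

T² ≈ 55.0339


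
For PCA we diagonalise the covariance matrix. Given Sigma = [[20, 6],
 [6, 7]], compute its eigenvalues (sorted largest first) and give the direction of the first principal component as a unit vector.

Step 1 — characteristic polynomial of 2×2 Sigma:
  det(Sigma - λI) = λ² - trace · λ + det = 0.
  trace = 20 + 7 = 27, det = 20·7 - (6)² = 104.
Step 2 — discriminant:
  Δ = trace² - 4·det = 729 - 416 = 313.
Step 3 — eigenvalues:
  λ = (trace ± √Δ)/2 = (27 ± 17.6918)/2,
  λ_1 = 22.3459,  λ_2 = 4.6541.

Step 4 — unit eigenvector for λ_1: solve (Sigma - λ_1 I)v = 0. First row:
  (20 - 22.3459)·v_x + (6)·v_y = 0, i.e. (-2.3459)·v_x + (6)·v_y = 0,
  so v ∝ (b, λ_1 - a) = (6, 2.3459) = u.
  ||u|| = √((6)² + (2.3459)²) = √(41.5033) ≈ 6.4423,
  v_1 = u/||u|| ≈ (0.9313, 0.3641) (||v_1|| = 1).

λ_1 = 22.3459,  λ_2 = 4.6541;  v_1 ≈ (0.9313, 0.3641)


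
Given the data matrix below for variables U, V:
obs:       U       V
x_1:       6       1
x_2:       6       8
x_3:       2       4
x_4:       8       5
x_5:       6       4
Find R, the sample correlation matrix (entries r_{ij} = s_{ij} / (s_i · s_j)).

Step 1 — column means:
  mean(U) = (6 + 6 + 2 + 8 + 6) / 5 = 28/5 = 5.6
  mean(V) = (1 + 8 + 4 + 5 + 4) / 5 = 22/5 = 4.4

Step 2 — sample variances and covariances s[i,j] = (1/(n-1)) · Σ_k (x_{k,i} - mean_i) · (x_{k,j} - mean_j), with n-1 = 4:
  s[U,U] = ((0.4)·(0.4) + (0.4)·(0.4) + (-3.6)·(-3.6) + (2.4)·(2.4) + (0.4)·(0.4)) / 4 = 19.2/4 = 4.8
  s[U,V] = ((0.4)·(-3.4) + (0.4)·(3.6) + (-3.6)·(-0.4) + (2.4)·(0.6) + (0.4)·(-0.4)) / 4 = 2.8/4 = 0.7
  s[V,V] = ((-3.4)·(-3.4) + (3.6)·(3.6) + (-0.4)·(-0.4) + (0.6)·(0.6) + (-0.4)·(-0.4)) / 4 = 25.2/4 = 6.3
  Sample standard deviations s_i = √(s[i,i]):
  s(U) = √(4.8) = 2.1909
  s(V) = √(6.3) = 2.51

Step 3 — r_{ij} = s_{ij} / (s_i · s_j):
  r[U,U] = 1 (diagonal).
  r[U,V] = 0.7 / (2.1909 · 2.51) = 0.7 / 5.4991 = 0.1273
  r[V,V] = 1 (diagonal).

R is symmetric with unit diagonal. Assembling:

R = [[1, 0.1273],
 [0.1273, 1]]


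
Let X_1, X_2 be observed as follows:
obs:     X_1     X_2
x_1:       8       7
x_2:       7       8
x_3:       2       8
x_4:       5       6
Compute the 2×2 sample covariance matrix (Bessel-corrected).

Step 1 — column means:
  mean(X_1) = (8 + 7 + 2 + 5) / 4 = 22/4 = 5.5
  mean(X_2) = (7 + 8 + 8 + 6) / 4 = 29/4 = 7.25

Step 2 — sample covariance S[i,j] = (1/(n-1)) · Σ_k (x_{k,i} - mean_i) · (x_{k,j} - mean_j), with n-1 = 3.
  S[X_1,X_1] = ((2.5)·(2.5) + (1.5)·(1.5) + (-3.5)·(-3.5) + (-0.5)·(-0.5)) / 3 = 21/3 = 7
  S[X_1,X_2] = ((2.5)·(-0.25) + (1.5)·(0.75) + (-3.5)·(0.75) + (-0.5)·(-1.25)) / 3 = -1.5/3 = -0.5
  S[X_2,X_2] = ((-0.25)·(-0.25) + (0.75)·(0.75) + (0.75)·(0.75) + (-1.25)·(-1.25)) / 3 = 2.75/3 = 0.9167

S is symmetric (S[j,i] = S[i,j]). Assembling:

S = [[7, -0.5],
 [-0.5, 0.9167]]


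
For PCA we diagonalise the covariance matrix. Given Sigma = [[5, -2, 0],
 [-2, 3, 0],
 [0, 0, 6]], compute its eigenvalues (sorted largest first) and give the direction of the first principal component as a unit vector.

Step 1 — characteristic polynomial p(λ) = det(λI - Sigma) = λ³ - tr·λ² + c_1·λ - det, where tr = trace, c_1 = sum of the principal 2×2 minors, det = det(Sigma):
  tr = 5 + 3 + 6 = 14,
  c_1 = (5·3 - (-2)²) + (5·6 - (0)²) + (3·6 - (0)²) = 11 + 30 + 18 = 59,
  det = 5·(3·6 - (0)²) - (-2)·((-2)·6 - (0)·(0)) + (0)·((-2)·(0) - 3·(0)) = 5·(18) - (-2)·(-12) + (0)·(0) = 66.
  So p(λ) = λ³ - 14λ² + 59λ - 66.
Step 2 — look for an integer root (rational root theorem: any rational root is an integer divisor of 66). Testing λ = 6:
  p(6) = 216 - 504 + 354 - 66 = 0  ✓
  Dividing out (λ - 6): p(λ) = (λ - 6)(λ² - 8λ + 11).
Step 3 — remaining eigenvalues from the quadratic λ² - 8λ + 11 = 0:
  Δ = 8² - 4·11 = 64 - 44 = 20,  λ = (8 ± √20)/2 = (8 ± 4.4721)/2 ≈ 6.2361 or 1.7639.
  Sorted: λ_1 = 6.2361,  λ_2 = 6,  λ_3 = 1.7639  (check: sum = 14 = tr ✓).

Step 4 — unit eigenvector for λ_1 ≈ 6.2361: v spans the null space of (Sigma - λ_1 I), whose rows are
  r_1 = (-1.2361, -2, 0),  r_2 = (-2, -3.2361, 0),  r_3 = (0, 0, -0.2361).
  v is orthogonal to every row, so take v ∝ r_1 × r_3 = ((-2)·(-0.2361) - (0)·(0), (0)·(0) - (-1.2361)·(-0.2361), (-1.2361)·(0) - (-2)·(0)) ≈ (0.4721, -0.2918, 0).
  Let u = (0.4721, -0.2918, 0).
  ||u|| = √((0.4721)² + (-0.2918)² + (0)²) = √(0.3081) ≈ 0.555,  v_1 = u/||u|| ≈ (0.8507, -0.5257, 0) (||v_1|| = 1).

λ_1 = 6.2361,  λ_2 = 6,  λ_3 = 1.7639;  v_1 ≈ (0.8507, -0.5257, 0)


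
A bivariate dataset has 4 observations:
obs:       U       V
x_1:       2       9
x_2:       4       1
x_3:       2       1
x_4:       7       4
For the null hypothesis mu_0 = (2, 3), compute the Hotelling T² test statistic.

Step 1 — sample mean vector:
  mean(U) = (2 + 4 + 2 + 7) / 4 = 15/4 = 3.75
  mean(V) = (9 + 1 + 1 + 4) / 4 = 15/4 = 3.75
  x̄ = (3.75, 3.75),  deviation x̄ - mu_0 = (3.75, 3.75) - (2, 3) = (1.75, 0.75).

Step 2 — sample covariance matrix, S[i,j] = (1/(n-1)) · Σ_k (x_{k,i} - mean_i) · (x_{k,j} - mean_j), divisor n-1 = 3:
  S[U,U] = ((-1.75)·(-1.75) + (0.25)·(0.25) + (-1.75)·(-1.75) + (3.25)·(3.25)) / 3 = 16.75/3 = 5.5833
  S[U,V] = ((-1.75)·(5.25) + (0.25)·(-2.75) + (-1.75)·(-2.75) + (3.25)·(0.25)) / 3 = -4.25/3 = -1.4167
  S[V,V] = ((5.25)·(5.25) + (-2.75)·(-2.75) + (-2.75)·(-2.75) + (0.25)·(0.25)) / 3 = 42.75/3 = 14.25
  S = [[5.5833, -1.4167],
 [-1.4167, 14.25]].

Step 3 — invert S. det(S) = 5.5833·14.25 - (-1.4167)² = 77.5556.
  S^{-1} = (1/det) · [[d, -b], [-b, a]] = [[0.1837, 0.0183],
 [0.0183, 0.072]].

Step 4 — quadratic form (x̄ - mu_0)^T · S^{-1} · (x̄ - mu_0):
  S^{-1} · (x̄ - mu_0) = (0.3352, 0.086),
  (x̄ - mu_0)^T · [...] = (1.75)·(0.3352) + (0.75)·(0.086) = 0.6511.

Step 5 — scale by n: T² = 4 · 0.6511 = 2.6046.

T² ≈ 2.6046


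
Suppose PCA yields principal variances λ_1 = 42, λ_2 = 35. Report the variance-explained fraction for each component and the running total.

Step 1 — total variance = trace(Sigma) = Σ λ_i = 42 + 35 = 77.

Step 2 — fraction explained by component i = λ_i / Σ λ:
  PC1: 42/77 = 0.5455
  PC2: 35/77 = 0.4545

Step 3 — cumulative fraction after k components = (λ_1 + ... + λ_k) / Σ λ:
  k = 1: 42/77 = 0.5455
  k = 2: (42 + 35)/77 = 77/77 = 1

Summary (fraction, with percent):

explained: PC1 0.5455 (54.55%), PC2 0.4545 (45.45%);  cumulative: 0.5455, 1


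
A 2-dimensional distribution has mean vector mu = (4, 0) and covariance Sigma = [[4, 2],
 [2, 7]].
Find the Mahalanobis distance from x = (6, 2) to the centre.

Step 1 — centre the observation: (x - mu) = (2, 2).

Step 2 — invert Sigma. det(Sigma) = 4·7 - (2)² = 24.
  Sigma^{-1} = (1/det) · [[d, -b], [-b, a]] = [[0.2917, -0.0833],
 [-0.0833, 0.1667]].

Step 3 — form the quadratic (x - mu)^T · Sigma^{-1} · (x - mu):
  Sigma^{-1} · (x - mu) = (0.4167, 0.1667).
  (x - mu)^T · [Sigma^{-1} · (x - mu)] = (2)·(0.4167) + (2)·(0.1667) = 1.1667.

Step 4 — take square root: d = √(1.1667) ≈ 1.0801.

d(x, mu) = √(1.1667) ≈ 1.0801


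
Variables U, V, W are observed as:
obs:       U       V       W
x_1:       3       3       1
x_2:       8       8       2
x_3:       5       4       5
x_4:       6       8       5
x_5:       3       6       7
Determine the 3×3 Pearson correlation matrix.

Step 1 — column means:
  mean(U) = (3 + 8 + 5 + 6 + 3) / 5 = 25/5 = 5
  mean(V) = (3 + 8 + 4 + 8 + 6) / 5 = 29/5 = 5.8
  mean(W) = (1 + 2 + 5 + 5 + 7) / 5 = 20/5 = 4

Step 2 — sample variances and covariances s[i,j] = (1/(n-1)) · Σ_k (x_{k,i} - mean_i) · (x_{k,j} - mean_j), with n-1 = 4:
  s[U,U] = ((-2)·(-2) + (3)·(3) + (0)·(0) + (1)·(1) + (-2)·(-2)) / 4 = 18/4 = 4.5
  s[U,V] = ((-2)·(-2.8) + (3)·(2.2) + (0)·(-1.8) + (1)·(2.2) + (-2)·(0.2)) / 4 = 14/4 = 3.5
  s[U,W] = ((-2)·(-3) + (3)·(-2) + (0)·(1) + (1)·(1) + (-2)·(3)) / 4 = -5/4 = -1.25
  s[V,V] = ((-2.8)·(-2.8) + (2.2)·(2.2) + (-1.8)·(-1.8) + (2.2)·(2.2) + (0.2)·(0.2)) / 4 = 20.8/4 = 5.2
  s[V,W] = ((-2.8)·(-3) + (2.2)·(-2) + (-1.8)·(1) + (2.2)·(1) + (0.2)·(3)) / 4 = 5/4 = 1.25
  s[W,W] = ((-3)·(-3) + (-2)·(-2) + (1)·(1) + (1)·(1) + (3)·(3)) / 4 = 24/4 = 6
  Sample standard deviations s_i = √(s[i,i]):
  s(U) = √(4.5) = 2.1213
  s(V) = √(5.2) = 2.2804
  s(W) = √(6) = 2.4495

Step 3 — r_{ij} = s_{ij} / (s_i · s_j):
  r[U,U] = 1 (diagonal).
  r[U,V] = 3.5 / (2.1213 · 2.2804) = 3.5 / 4.8374 = 0.7235
  r[U,W] = -1.25 / (2.1213 · 2.4495) = -1.25 / 5.1962 = -0.2406
  r[V,V] = 1 (diagonal).
  r[V,W] = 1.25 / (2.2804 · 2.4495) = 1.25 / 5.5857 = 0.2238
  r[W,W] = 1 (diagonal).

R is symmetric with unit diagonal. Assembling:

R = [[1, 0.7235, -0.2406],
 [0.7235, 1, 0.2238],
 [-0.2406, 0.2238, 1]]


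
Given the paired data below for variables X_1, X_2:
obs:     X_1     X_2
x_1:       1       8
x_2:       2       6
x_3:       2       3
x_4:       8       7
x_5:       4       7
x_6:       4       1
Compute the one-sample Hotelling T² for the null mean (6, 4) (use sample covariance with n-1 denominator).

Step 1 — sample mean vector:
  mean(X_1) = (1 + 2 + 2 + 8 + 4 + 4) / 6 = 21/6 = 3.5
  mean(X_2) = (8 + 6 + 3 + 7 + 7 + 1) / 6 = 32/6 = 5.3333
  x̄ = (3.5, 5.3333),  deviation x̄ - mu_0 = (3.5, 5.3333) - (6, 4) = (-2.5, 1.3333).

Step 2 — sample covariance matrix, S[i,j] = (1/(n-1)) · Σ_k (x_{k,i} - mean_i) · (x_{k,j} - mean_j), divisor n-1 = 5:
  S[X_1,X_1] = ((-2.5)·(-2.5) + (-1.5)·(-1.5) + (-1.5)·(-1.5) + (4.5)·(4.5) + (0.5)·(0.5) + (0.5)·(0.5)) / 5 = 31.5/5 = 6.3
  S[X_1,X_2] = ((-2.5)·(2.6667) + (-1.5)·(0.6667) + (-1.5)·(-2.3333) + (4.5)·(1.6667) + (0.5)·(1.6667) + (0.5)·(-4.3333)) / 5 = 2/5 = 0.4
  S[X_2,X_2] = ((2.6667)·(2.6667) + (0.6667)·(0.6667) + (-2.3333)·(-2.3333) + (1.6667)·(1.6667) + (1.6667)·(1.6667) + (-4.3333)·(-4.3333)) / 5 = 37.3333/5 = 7.4667
  S = [[6.3, 0.4],
 [0.4, 7.4667]].

Step 3 — invert S. det(S) = 6.3·7.4667 - (0.4)² = 46.88.
  S^{-1} = (1/det) · [[d, -b], [-b, a]] = [[0.1593, -0.0085],
 [-0.0085, 0.1344]].

Step 4 — quadratic form (x̄ - mu_0)^T · S^{-1} · (x̄ - mu_0):
  S^{-1} · (x̄ - mu_0) = (-0.4096, 0.2005),
  (x̄ - mu_0)^T · [...] = (-2.5)·(-0.4096) + (1.3333)·(0.2005) = 1.2912.

Step 5 — scale by n: T² = 6 · 1.2912 = 7.7474.

T² ≈ 7.7474


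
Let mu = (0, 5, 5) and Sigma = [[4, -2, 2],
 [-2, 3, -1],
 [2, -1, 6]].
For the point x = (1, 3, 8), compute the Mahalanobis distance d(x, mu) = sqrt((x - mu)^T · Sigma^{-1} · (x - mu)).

Step 1 — centre the observation: (x - mu) = (1, -2, 3).

Step 2 — invert Sigma (cofactor / det for 3×3, or solve directly):
  Sigma^{-1} = [[0.425, 0.25, -0.1],
 [0.25, 0.5, 0],
 [-0.1, 0, 0.2]].

Step 3 — form the quadratic (x - mu)^T · Sigma^{-1} · (x - mu):
  Sigma^{-1} · (x - mu) = (-0.375, -0.75, 0.5).
  (x - mu)^T · [Sigma^{-1} · (x - mu)] = (1)·(-0.375) + (-2)·(-0.75) + (3)·(0.5) = 2.625.

Step 4 — take square root: d = √(2.625) ≈ 1.6202.

d(x, mu) = √(2.625) ≈ 1.6202


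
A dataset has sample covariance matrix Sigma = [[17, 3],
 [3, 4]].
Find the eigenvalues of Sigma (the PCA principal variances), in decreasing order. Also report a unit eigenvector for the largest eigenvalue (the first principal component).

Step 1 — characteristic polynomial of 2×2 Sigma:
  det(Sigma - λI) = λ² - trace · λ + det = 0.
  trace = 17 + 4 = 21, det = 17·4 - (3)² = 59.
Step 2 — discriminant:
  Δ = trace² - 4·det = 441 - 236 = 205.
Step 3 — eigenvalues:
  λ = (trace ± √Δ)/2 = (21 ± 14.3178)/2,
  λ_1 = 17.6589,  λ_2 = 3.3411.

Step 4 — unit eigenvector for λ_1: solve (Sigma - λ_1 I)v = 0. First row:
  (17 - 17.6589)·v_x + (3)·v_y = 0, i.e. (-0.6589)·v_x + (3)·v_y = 0,
  so v ∝ (b, λ_1 - a) = (3, 0.6589) = u.
  ||u|| = √((3)² + (0.6589)²) = √(9.4342) ≈ 3.0715,
  v_1 = u/||u|| ≈ (0.9767, 0.2145) (||v_1|| = 1).

λ_1 = 17.6589,  λ_2 = 3.3411;  v_1 ≈ (0.9767, 0.2145)


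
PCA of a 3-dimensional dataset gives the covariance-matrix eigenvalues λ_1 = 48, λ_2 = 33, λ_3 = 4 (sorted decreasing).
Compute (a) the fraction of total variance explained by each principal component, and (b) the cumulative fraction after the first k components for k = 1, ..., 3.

Step 1 — total variance = trace(Sigma) = Σ λ_i = 48 + 33 + 4 = 85.

Step 2 — fraction explained by component i = λ_i / Σ λ:
  PC1: 48/85 = 0.5647
  PC2: 33/85 = 0.3882
  PC3: 4/85 = 0.0471

Step 3 — cumulative fraction after k components = (λ_1 + ... + λ_k) / Σ λ:
  k = 1: 48/85 = 0.5647
  k = 2: (48 + 33)/85 = 81/85 = 0.9529
  k = 3: (48 + 33 + 4)/85 = 85/85 = 1

Summary (fraction, with percent):

explained: PC1 0.5647 (56.47%), PC2 0.3882 (38.82%), PC3 0.0471 (4.71%);  cumulative: 0.5647, 0.9529, 1


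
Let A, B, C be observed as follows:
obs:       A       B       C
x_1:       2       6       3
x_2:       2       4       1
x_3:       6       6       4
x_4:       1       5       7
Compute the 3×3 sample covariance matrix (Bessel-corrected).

Step 1 — column means:
  mean(A) = (2 + 2 + 6 + 1) / 4 = 11/4 = 2.75
  mean(B) = (6 + 4 + 6 + 5) / 4 = 21/4 = 5.25
  mean(C) = (3 + 1 + 4 + 7) / 4 = 15/4 = 3.75

Step 2 — sample covariance S[i,j] = (1/(n-1)) · Σ_k (x_{k,i} - mean_i) · (x_{k,j} - mean_j), with n-1 = 3.
  S[A,A] = ((-0.75)·(-0.75) + (-0.75)·(-0.75) + (3.25)·(3.25) + (-1.75)·(-1.75)) / 3 = 14.75/3 = 4.9167
  S[A,B] = ((-0.75)·(0.75) + (-0.75)·(-1.25) + (3.25)·(0.75) + (-1.75)·(-0.25)) / 3 = 3.25/3 = 1.0833
  S[A,C] = ((-0.75)·(-0.75) + (-0.75)·(-2.75) + (3.25)·(0.25) + (-1.75)·(3.25)) / 3 = -2.25/3 = -0.75
  S[B,B] = ((0.75)·(0.75) + (-1.25)·(-1.25) + (0.75)·(0.75) + (-0.25)·(-0.25)) / 3 = 2.75/3 = 0.9167
  S[B,C] = ((0.75)·(-0.75) + (-1.25)·(-2.75) + (0.75)·(0.25) + (-0.25)·(3.25)) / 3 = 2.25/3 = 0.75
  S[C,C] = ((-0.75)·(-0.75) + (-2.75)·(-2.75) + (0.25)·(0.25) + (3.25)·(3.25)) / 3 = 18.75/3 = 6.25

S is symmetric (S[j,i] = S[i,j]). Assembling:

S = [[4.9167, 1.0833, -0.75],
 [1.0833, 0.9167, 0.75],
 [-0.75, 0.75, 6.25]]


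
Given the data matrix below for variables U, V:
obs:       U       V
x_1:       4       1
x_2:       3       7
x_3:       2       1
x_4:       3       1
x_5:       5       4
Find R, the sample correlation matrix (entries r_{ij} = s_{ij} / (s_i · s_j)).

Step 1 — column means:
  mean(U) = (4 + 3 + 2 + 3 + 5) / 5 = 17/5 = 3.4
  mean(V) = (1 + 7 + 1 + 1 + 4) / 5 = 14/5 = 2.8

Step 2 — sample variances and covariances s[i,j] = (1/(n-1)) · Σ_k (x_{k,i} - mean_i) · (x_{k,j} - mean_j), with n-1 = 4:
  s[U,U] = ((0.6)·(0.6) + (-0.4)·(-0.4) + (-1.4)·(-1.4) + (-0.4)·(-0.4) + (1.6)·(1.6)) / 4 = 5.2/4 = 1.3
  s[U,V] = ((0.6)·(-1.8) + (-0.4)·(4.2) + (-1.4)·(-1.8) + (-0.4)·(-1.8) + (1.6)·(1.2)) / 4 = 2.4/4 = 0.6
  s[V,V] = ((-1.8)·(-1.8) + (4.2)·(4.2) + (-1.8)·(-1.8) + (-1.8)·(-1.8) + (1.2)·(1.2)) / 4 = 28.8/4 = 7.2
  Sample standard deviations s_i = √(s[i,i]):
  s(U) = √(1.3) = 1.1402
  s(V) = √(7.2) = 2.6833

Step 3 — r_{ij} = s_{ij} / (s_i · s_j):
  r[U,U] = 1 (diagonal).
  r[U,V] = 0.6 / (1.1402 · 2.6833) = 0.6 / 3.0594 = 0.1961
  r[V,V] = 1 (diagonal).

R is symmetric with unit diagonal. Assembling:

R = [[1, 0.1961],
 [0.1961, 1]]


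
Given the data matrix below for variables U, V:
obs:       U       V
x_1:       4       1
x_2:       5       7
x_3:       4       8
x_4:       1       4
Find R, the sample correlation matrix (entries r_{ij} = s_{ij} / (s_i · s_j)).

Step 1 — column means:
  mean(U) = (4 + 5 + 4 + 1) / 4 = 14/4 = 3.5
  mean(V) = (1 + 7 + 8 + 4) / 4 = 20/4 = 5

Step 2 — sample variances and covariances s[i,j] = (1/(n-1)) · Σ_k (x_{k,i} - mean_i) · (x_{k,j} - mean_j), with n-1 = 3:
  s[U,U] = ((0.5)·(0.5) + (1.5)·(1.5) + (0.5)·(0.5) + (-2.5)·(-2.5)) / 3 = 9/3 = 3
  s[U,V] = ((0.5)·(-4) + (1.5)·(2) + (0.5)·(3) + (-2.5)·(-1)) / 3 = 5/3 = 1.6667
  s[V,V] = ((-4)·(-4) + (2)·(2) + (3)·(3) + (-1)·(-1)) / 3 = 30/3 = 10
  Sample standard deviations s_i = √(s[i,i]):
  s(U) = √(3) = 1.7321
  s(V) = √(10) = 3.1623

Step 3 — r_{ij} = s_{ij} / (s_i · s_j):
  r[U,U] = 1 (diagonal).
  r[U,V] = 1.6667 / (1.7321 · 3.1623) = 1.6667 / 5.4772 = 0.3043
  r[V,V] = 1 (diagonal).

R is symmetric with unit diagonal. Assembling:

R = [[1, 0.3043],
 [0.3043, 1]]


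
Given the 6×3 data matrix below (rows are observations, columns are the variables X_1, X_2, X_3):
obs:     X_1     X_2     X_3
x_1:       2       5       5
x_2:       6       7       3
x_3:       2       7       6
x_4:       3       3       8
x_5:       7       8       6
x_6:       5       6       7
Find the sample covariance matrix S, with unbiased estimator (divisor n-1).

Step 1 — column means:
  mean(X_1) = (2 + 6 + 2 + 3 + 7 + 5) / 6 = 25/6 = 4.1667
  mean(X_2) = (5 + 7 + 7 + 3 + 8 + 6) / 6 = 36/6 = 6
  mean(X_3) = (5 + 3 + 6 + 8 + 6 + 7) / 6 = 35/6 = 5.8333

Step 2 — sample covariance S[i,j] = (1/(n-1)) · Σ_k (x_{k,i} - mean_i) · (x_{k,j} - mean_j), with n-1 = 5.
  S[X_1,X_1] = ((-2.1667)·(-2.1667) + (1.8333)·(1.8333) + (-2.1667)·(-2.1667) + (-1.1667)·(-1.1667) + (2.8333)·(2.8333) + (0.8333)·(0.8333)) / 5 = 22.8333/5 = 4.5667
  S[X_1,X_2] = ((-2.1667)·(-1) + (1.8333)·(1) + (-2.1667)·(1) + (-1.1667)·(-3) + (2.8333)·(2) + (0.8333)·(0)) / 5 = 11/5 = 2.2
  S[X_1,X_3] = ((-2.1667)·(-0.8333) + (1.8333)·(-2.8333) + (-2.1667)·(0.1667) + (-1.1667)·(2.1667) + (2.8333)·(0.1667) + (0.8333)·(1.1667)) / 5 = -4.8333/5 = -0.9667
  S[X_2,X_2] = ((-1)·(-1) + (1)·(1) + (1)·(1) + (-3)·(-3) + (2)·(2) + (0)·(0)) / 5 = 16/5 = 3.2
  S[X_2,X_3] = ((-1)·(-0.8333) + (1)·(-2.8333) + (1)·(0.1667) + (-3)·(2.1667) + (2)·(0.1667) + (0)·(1.1667)) / 5 = -8/5 = -1.6
  S[X_3,X_3] = ((-0.8333)·(-0.8333) + (-2.8333)·(-2.8333) + (0.1667)·(0.1667) + (2.1667)·(2.1667) + (0.1667)·(0.1667) + (1.1667)·(1.1667)) / 5 = 14.8333/5 = 2.9667

S is symmetric (S[j,i] = S[i,j]). Assembling:

S = [[4.5667, 2.2, -0.9667],
 [2.2, 3.2, -1.6],
 [-0.9667, -1.6, 2.9667]]


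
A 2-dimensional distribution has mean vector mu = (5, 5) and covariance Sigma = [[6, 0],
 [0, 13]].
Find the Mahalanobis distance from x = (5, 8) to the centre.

Step 1 — centre the observation: (x - mu) = (0, 3).

Step 2 — invert Sigma. det(Sigma) = 6·13 - (0)² = 78.
  Sigma^{-1} = (1/det) · [[d, -b], [-b, a]] = [[0.1667, 0],
 [0, 0.0769]].

Step 3 — form the quadratic (x - mu)^T · Sigma^{-1} · (x - mu):
  Sigma^{-1} · (x - mu) = (0, 0.2308).
  (x - mu)^T · [Sigma^{-1} · (x - mu)] = (0)·(0) + (3)·(0.2308) = 0.6923.

Step 4 — take square root: d = √(0.6923) ≈ 0.8321.

d(x, mu) = √(0.6923) ≈ 0.8321


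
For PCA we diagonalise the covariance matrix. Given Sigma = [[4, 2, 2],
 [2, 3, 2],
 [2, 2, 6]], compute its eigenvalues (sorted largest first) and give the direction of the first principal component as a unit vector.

Step 1 — characteristic polynomial p(λ) = det(λI - Sigma) = λ³ - tr·λ² + c_1·λ - det, where tr = trace, c_1 = sum of the principal 2×2 minors, det = det(Sigma):
  tr = 4 + 3 + 6 = 13,
  c_1 = (4·3 - (2)²) + (4·6 - (2)²) + (3·6 - (2)²) = 8 + 20 + 14 = 42,
  det = 4·(3·6 - (2)²) - (2)·((2)·6 - (2)·(2)) + (2)·((2)·(2) - 3·(2)) = 4·(14) - (2)·(8) + (2)·(-2) = 36.
  So p(λ) = λ³ - 13λ² + 42λ - 36.
Step 2 — look for an integer root (rational root theorem: any rational root is an integer divisor of 36). Testing λ = 3:
  p(3) = 27 - 117 + 126 - 36 = 0  ✓
  Dividing out (λ - 3): p(λ) = (λ - 3)(λ² - 10λ + 12).
Step 3 — remaining eigenvalues from the quadratic λ² - 10λ + 12 = 0:
  Δ = 10² - 4·12 = 100 - 48 = 52,  λ = (10 ± √52)/2 = (10 ± 7.2111)/2 ≈ 8.6056 or 1.3944.
  Sorted: λ_1 = 8.6056,  λ_2 = 3,  λ_3 = 1.3944  (check: sum = 13 = tr ✓).

Step 4 — unit eigenvector for λ_1 ≈ 8.6056: v spans the null space of (Sigma - λ_1 I), whose rows are
  r_1 = (-4.6056, 2, 2),  r_2 = (2, -5.6056, 2),  r_3 = (2, 2, -2.6056).
  v is orthogonal to every row, so take v ∝ r_1 × r_2 = ((2)·(2) - (2)·(-5.6056), (2)·(2) - (-4.6056)·(2), (-4.6056)·(-5.6056) - (2)·(2)) ≈ (15.2111, 13.2111, 21.8167).
  Let u = (15.2111, 13.2111, 21.8167).
  ||u|| = √((15.2111)² + (13.2111)² + (21.8167)²) = √(881.8773) ≈ 29.6964,  v_1 = u/||u|| ≈ (0.5122, 0.4449, 0.7347) (||v_1|| = 1).

λ_1 = 8.6056,  λ_2 = 3,  λ_3 = 1.3944;  v_1 ≈ (0.5122, 0.4449, 0.7347)
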